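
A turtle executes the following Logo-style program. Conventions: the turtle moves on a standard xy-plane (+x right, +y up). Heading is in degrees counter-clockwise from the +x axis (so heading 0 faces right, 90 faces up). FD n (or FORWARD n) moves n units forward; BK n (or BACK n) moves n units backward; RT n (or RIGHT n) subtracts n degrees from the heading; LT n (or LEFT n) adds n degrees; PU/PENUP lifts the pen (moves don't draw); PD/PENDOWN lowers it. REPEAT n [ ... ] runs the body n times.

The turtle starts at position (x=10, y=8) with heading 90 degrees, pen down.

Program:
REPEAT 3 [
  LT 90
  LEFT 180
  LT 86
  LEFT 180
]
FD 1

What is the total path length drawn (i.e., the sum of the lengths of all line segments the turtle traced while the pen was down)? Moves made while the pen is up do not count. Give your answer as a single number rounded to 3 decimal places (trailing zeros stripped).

Answer: 1

Derivation:
Executing turtle program step by step:
Start: pos=(10,8), heading=90, pen down
REPEAT 3 [
  -- iteration 1/3 --
  LT 90: heading 90 -> 180
  LT 180: heading 180 -> 0
  LT 86: heading 0 -> 86
  LT 180: heading 86 -> 266
  -- iteration 2/3 --
  LT 90: heading 266 -> 356
  LT 180: heading 356 -> 176
  LT 86: heading 176 -> 262
  LT 180: heading 262 -> 82
  -- iteration 3/3 --
  LT 90: heading 82 -> 172
  LT 180: heading 172 -> 352
  LT 86: heading 352 -> 78
  LT 180: heading 78 -> 258
]
FD 1: (10,8) -> (9.792,7.022) [heading=258, draw]
Final: pos=(9.792,7.022), heading=258, 1 segment(s) drawn

Segment lengths:
  seg 1: (10,8) -> (9.792,7.022), length = 1
Total = 1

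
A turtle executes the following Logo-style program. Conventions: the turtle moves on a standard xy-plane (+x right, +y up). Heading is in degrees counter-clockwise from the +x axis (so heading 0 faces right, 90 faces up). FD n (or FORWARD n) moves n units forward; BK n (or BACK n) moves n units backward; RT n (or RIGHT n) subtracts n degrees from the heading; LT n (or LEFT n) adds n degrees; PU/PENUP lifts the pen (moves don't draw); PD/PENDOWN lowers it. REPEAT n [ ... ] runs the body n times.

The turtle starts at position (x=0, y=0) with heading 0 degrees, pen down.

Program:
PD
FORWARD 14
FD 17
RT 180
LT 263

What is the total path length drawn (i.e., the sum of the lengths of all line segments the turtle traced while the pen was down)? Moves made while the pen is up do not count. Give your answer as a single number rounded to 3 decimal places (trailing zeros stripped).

Executing turtle program step by step:
Start: pos=(0,0), heading=0, pen down
PD: pen down
FD 14: (0,0) -> (14,0) [heading=0, draw]
FD 17: (14,0) -> (31,0) [heading=0, draw]
RT 180: heading 0 -> 180
LT 263: heading 180 -> 83
Final: pos=(31,0), heading=83, 2 segment(s) drawn

Segment lengths:
  seg 1: (0,0) -> (14,0), length = 14
  seg 2: (14,0) -> (31,0), length = 17
Total = 31

Answer: 31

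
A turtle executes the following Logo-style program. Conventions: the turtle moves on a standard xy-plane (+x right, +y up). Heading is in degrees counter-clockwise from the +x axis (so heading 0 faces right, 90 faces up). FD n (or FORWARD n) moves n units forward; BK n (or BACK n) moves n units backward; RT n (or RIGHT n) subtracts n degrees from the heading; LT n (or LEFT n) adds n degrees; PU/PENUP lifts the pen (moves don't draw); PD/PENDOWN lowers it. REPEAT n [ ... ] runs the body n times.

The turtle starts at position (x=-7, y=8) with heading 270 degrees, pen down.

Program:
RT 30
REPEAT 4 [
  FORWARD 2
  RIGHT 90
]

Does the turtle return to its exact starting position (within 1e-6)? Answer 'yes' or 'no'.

Executing turtle program step by step:
Start: pos=(-7,8), heading=270, pen down
RT 30: heading 270 -> 240
REPEAT 4 [
  -- iteration 1/4 --
  FD 2: (-7,8) -> (-8,6.268) [heading=240, draw]
  RT 90: heading 240 -> 150
  -- iteration 2/4 --
  FD 2: (-8,6.268) -> (-9.732,7.268) [heading=150, draw]
  RT 90: heading 150 -> 60
  -- iteration 3/4 --
  FD 2: (-9.732,7.268) -> (-8.732,9) [heading=60, draw]
  RT 90: heading 60 -> 330
  -- iteration 4/4 --
  FD 2: (-8.732,9) -> (-7,8) [heading=330, draw]
  RT 90: heading 330 -> 240
]
Final: pos=(-7,8), heading=240, 4 segment(s) drawn

Start position: (-7, 8)
Final position: (-7, 8)
Distance = 0; < 1e-6 -> CLOSED

Answer: yes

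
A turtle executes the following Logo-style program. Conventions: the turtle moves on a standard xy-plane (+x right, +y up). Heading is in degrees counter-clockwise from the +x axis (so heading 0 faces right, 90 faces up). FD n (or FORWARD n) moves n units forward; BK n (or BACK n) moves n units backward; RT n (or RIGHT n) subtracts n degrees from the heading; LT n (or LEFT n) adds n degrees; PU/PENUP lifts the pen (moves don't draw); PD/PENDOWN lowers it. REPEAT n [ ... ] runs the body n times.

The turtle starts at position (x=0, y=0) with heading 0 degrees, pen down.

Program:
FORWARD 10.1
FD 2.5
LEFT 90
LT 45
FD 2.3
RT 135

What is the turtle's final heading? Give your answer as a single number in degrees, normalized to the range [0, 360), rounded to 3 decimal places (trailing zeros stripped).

Executing turtle program step by step:
Start: pos=(0,0), heading=0, pen down
FD 10.1: (0,0) -> (10.1,0) [heading=0, draw]
FD 2.5: (10.1,0) -> (12.6,0) [heading=0, draw]
LT 90: heading 0 -> 90
LT 45: heading 90 -> 135
FD 2.3: (12.6,0) -> (10.974,1.626) [heading=135, draw]
RT 135: heading 135 -> 0
Final: pos=(10.974,1.626), heading=0, 3 segment(s) drawn

Answer: 0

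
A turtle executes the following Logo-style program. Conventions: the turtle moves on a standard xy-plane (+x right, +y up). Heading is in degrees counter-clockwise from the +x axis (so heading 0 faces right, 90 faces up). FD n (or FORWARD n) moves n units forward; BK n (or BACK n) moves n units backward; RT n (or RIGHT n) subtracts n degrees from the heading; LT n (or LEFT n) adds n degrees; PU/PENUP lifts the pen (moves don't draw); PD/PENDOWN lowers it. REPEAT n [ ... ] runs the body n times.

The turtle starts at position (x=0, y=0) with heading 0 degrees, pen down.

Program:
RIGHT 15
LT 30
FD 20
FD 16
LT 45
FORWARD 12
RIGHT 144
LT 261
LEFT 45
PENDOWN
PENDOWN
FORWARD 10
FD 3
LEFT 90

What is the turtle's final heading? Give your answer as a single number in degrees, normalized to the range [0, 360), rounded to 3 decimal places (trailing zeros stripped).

Answer: 312

Derivation:
Executing turtle program step by step:
Start: pos=(0,0), heading=0, pen down
RT 15: heading 0 -> 345
LT 30: heading 345 -> 15
FD 20: (0,0) -> (19.319,5.176) [heading=15, draw]
FD 16: (19.319,5.176) -> (34.773,9.317) [heading=15, draw]
LT 45: heading 15 -> 60
FD 12: (34.773,9.317) -> (40.773,19.71) [heading=60, draw]
RT 144: heading 60 -> 276
LT 261: heading 276 -> 177
LT 45: heading 177 -> 222
PD: pen down
PD: pen down
FD 10: (40.773,19.71) -> (33.342,13.018) [heading=222, draw]
FD 3: (33.342,13.018) -> (31.112,11.011) [heading=222, draw]
LT 90: heading 222 -> 312
Final: pos=(31.112,11.011), heading=312, 5 segment(s) drawn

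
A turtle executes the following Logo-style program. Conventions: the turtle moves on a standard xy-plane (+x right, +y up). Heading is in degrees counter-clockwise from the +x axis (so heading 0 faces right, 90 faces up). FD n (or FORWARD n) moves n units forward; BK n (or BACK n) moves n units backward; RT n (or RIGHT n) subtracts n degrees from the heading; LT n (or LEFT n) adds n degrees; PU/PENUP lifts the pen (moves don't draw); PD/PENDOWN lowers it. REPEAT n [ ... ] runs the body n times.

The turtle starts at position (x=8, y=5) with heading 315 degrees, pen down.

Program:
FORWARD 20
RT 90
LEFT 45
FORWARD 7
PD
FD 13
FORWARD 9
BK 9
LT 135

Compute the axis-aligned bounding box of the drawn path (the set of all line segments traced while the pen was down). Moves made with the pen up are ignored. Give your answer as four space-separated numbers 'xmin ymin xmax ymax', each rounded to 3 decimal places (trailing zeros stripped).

Answer: 8 -38.142 22.142 5

Derivation:
Executing turtle program step by step:
Start: pos=(8,5), heading=315, pen down
FD 20: (8,5) -> (22.142,-9.142) [heading=315, draw]
RT 90: heading 315 -> 225
LT 45: heading 225 -> 270
FD 7: (22.142,-9.142) -> (22.142,-16.142) [heading=270, draw]
PD: pen down
FD 13: (22.142,-16.142) -> (22.142,-29.142) [heading=270, draw]
FD 9: (22.142,-29.142) -> (22.142,-38.142) [heading=270, draw]
BK 9: (22.142,-38.142) -> (22.142,-29.142) [heading=270, draw]
LT 135: heading 270 -> 45
Final: pos=(22.142,-29.142), heading=45, 5 segment(s) drawn

Segment endpoints: x in {8, 22.142, 22.142}, y in {-38.142, -29.142, -29.142, -16.142, -9.142, 5}
xmin=8, ymin=-38.142, xmax=22.142, ymax=5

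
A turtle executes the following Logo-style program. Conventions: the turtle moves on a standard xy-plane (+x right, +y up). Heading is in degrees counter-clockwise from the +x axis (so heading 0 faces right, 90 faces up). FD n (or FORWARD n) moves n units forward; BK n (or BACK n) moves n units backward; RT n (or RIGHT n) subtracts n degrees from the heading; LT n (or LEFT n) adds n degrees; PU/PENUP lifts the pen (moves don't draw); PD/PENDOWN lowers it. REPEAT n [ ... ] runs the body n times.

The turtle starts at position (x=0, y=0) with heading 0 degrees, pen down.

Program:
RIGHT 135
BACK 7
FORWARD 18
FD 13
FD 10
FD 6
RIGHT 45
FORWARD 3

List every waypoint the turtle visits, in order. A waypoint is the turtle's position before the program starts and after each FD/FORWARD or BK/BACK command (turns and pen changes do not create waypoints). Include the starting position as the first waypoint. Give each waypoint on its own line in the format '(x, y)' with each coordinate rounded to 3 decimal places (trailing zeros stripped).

Executing turtle program step by step:
Start: pos=(0,0), heading=0, pen down
RT 135: heading 0 -> 225
BK 7: (0,0) -> (4.95,4.95) [heading=225, draw]
FD 18: (4.95,4.95) -> (-7.778,-7.778) [heading=225, draw]
FD 13: (-7.778,-7.778) -> (-16.971,-16.971) [heading=225, draw]
FD 10: (-16.971,-16.971) -> (-24.042,-24.042) [heading=225, draw]
FD 6: (-24.042,-24.042) -> (-28.284,-28.284) [heading=225, draw]
RT 45: heading 225 -> 180
FD 3: (-28.284,-28.284) -> (-31.284,-28.284) [heading=180, draw]
Final: pos=(-31.284,-28.284), heading=180, 6 segment(s) drawn
Waypoints (7 total):
(0, 0)
(4.95, 4.95)
(-7.778, -7.778)
(-16.971, -16.971)
(-24.042, -24.042)
(-28.284, -28.284)
(-31.284, -28.284)

Answer: (0, 0)
(4.95, 4.95)
(-7.778, -7.778)
(-16.971, -16.971)
(-24.042, -24.042)
(-28.284, -28.284)
(-31.284, -28.284)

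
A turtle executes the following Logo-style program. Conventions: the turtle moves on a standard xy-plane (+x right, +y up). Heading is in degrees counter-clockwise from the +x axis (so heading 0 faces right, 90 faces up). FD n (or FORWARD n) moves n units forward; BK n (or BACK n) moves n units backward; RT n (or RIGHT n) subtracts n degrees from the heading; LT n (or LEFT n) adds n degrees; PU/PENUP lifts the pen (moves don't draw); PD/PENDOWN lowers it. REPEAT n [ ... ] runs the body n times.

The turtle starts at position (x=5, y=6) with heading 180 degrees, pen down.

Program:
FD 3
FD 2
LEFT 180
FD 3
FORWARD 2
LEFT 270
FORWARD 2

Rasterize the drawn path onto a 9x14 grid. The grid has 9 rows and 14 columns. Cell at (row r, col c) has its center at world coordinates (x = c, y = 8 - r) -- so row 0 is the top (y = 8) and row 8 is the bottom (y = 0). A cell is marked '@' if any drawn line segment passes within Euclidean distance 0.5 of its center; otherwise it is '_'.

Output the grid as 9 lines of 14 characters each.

Answer: ______________
______________
@@@@@@________
_____@________
_____@________
______________
______________
______________
______________

Derivation:
Segment 0: (5,6) -> (2,6)
Segment 1: (2,6) -> (0,6)
Segment 2: (0,6) -> (3,6)
Segment 3: (3,6) -> (5,6)
Segment 4: (5,6) -> (5,4)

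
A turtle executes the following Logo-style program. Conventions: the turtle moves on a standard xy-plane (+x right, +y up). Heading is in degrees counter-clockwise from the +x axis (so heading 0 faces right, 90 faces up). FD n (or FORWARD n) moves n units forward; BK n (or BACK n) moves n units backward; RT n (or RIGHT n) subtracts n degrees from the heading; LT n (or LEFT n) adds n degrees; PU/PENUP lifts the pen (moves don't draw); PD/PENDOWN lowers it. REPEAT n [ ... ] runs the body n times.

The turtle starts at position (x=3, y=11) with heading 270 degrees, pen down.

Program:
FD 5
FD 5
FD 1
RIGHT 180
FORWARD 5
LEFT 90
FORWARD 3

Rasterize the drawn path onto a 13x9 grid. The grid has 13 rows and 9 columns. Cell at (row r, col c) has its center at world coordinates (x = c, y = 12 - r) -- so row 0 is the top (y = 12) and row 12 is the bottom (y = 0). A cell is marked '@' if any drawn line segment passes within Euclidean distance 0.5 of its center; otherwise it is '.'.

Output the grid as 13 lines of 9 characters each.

Answer: .........
...@.....
...@.....
...@.....
...@.....
...@.....
...@.....
@@@@.....
...@.....
...@.....
...@.....
...@.....
...@.....

Derivation:
Segment 0: (3,11) -> (3,6)
Segment 1: (3,6) -> (3,1)
Segment 2: (3,1) -> (3,0)
Segment 3: (3,0) -> (3,5)
Segment 4: (3,5) -> (-0,5)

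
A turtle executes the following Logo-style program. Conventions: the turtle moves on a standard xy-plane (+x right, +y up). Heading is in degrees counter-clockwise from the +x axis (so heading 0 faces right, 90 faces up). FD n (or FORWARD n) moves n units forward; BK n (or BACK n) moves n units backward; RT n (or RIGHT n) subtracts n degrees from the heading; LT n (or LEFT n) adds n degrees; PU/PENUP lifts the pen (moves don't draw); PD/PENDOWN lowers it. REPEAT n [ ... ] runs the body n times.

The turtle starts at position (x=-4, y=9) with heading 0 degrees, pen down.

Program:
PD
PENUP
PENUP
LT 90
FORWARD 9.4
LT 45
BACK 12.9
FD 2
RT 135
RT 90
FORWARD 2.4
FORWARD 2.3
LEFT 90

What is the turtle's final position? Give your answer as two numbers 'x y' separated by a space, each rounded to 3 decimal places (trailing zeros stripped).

Executing turtle program step by step:
Start: pos=(-4,9), heading=0, pen down
PD: pen down
PU: pen up
PU: pen up
LT 90: heading 0 -> 90
FD 9.4: (-4,9) -> (-4,18.4) [heading=90, move]
LT 45: heading 90 -> 135
BK 12.9: (-4,18.4) -> (5.122,9.278) [heading=135, move]
FD 2: (5.122,9.278) -> (3.707,10.693) [heading=135, move]
RT 135: heading 135 -> 0
RT 90: heading 0 -> 270
FD 2.4: (3.707,10.693) -> (3.707,8.293) [heading=270, move]
FD 2.3: (3.707,8.293) -> (3.707,5.993) [heading=270, move]
LT 90: heading 270 -> 0
Final: pos=(3.707,5.993), heading=0, 0 segment(s) drawn

Answer: 3.707 5.993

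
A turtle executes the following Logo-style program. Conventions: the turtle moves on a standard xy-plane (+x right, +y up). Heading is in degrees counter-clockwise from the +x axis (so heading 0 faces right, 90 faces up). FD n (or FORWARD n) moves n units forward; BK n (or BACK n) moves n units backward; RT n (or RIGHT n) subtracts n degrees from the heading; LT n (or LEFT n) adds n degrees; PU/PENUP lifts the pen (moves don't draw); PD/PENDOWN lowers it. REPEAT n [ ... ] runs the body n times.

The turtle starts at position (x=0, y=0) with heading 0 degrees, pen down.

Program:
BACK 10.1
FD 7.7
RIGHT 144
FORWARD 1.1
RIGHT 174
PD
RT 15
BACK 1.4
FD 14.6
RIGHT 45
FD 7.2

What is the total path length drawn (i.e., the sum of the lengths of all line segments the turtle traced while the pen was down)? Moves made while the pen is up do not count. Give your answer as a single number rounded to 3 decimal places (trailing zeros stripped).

Executing turtle program step by step:
Start: pos=(0,0), heading=0, pen down
BK 10.1: (0,0) -> (-10.1,0) [heading=0, draw]
FD 7.7: (-10.1,0) -> (-2.4,0) [heading=0, draw]
RT 144: heading 0 -> 216
FD 1.1: (-2.4,0) -> (-3.29,-0.647) [heading=216, draw]
RT 174: heading 216 -> 42
PD: pen down
RT 15: heading 42 -> 27
BK 1.4: (-3.29,-0.647) -> (-4.537,-1.282) [heading=27, draw]
FD 14.6: (-4.537,-1.282) -> (8.471,5.346) [heading=27, draw]
RT 45: heading 27 -> 342
FD 7.2: (8.471,5.346) -> (15.319,3.121) [heading=342, draw]
Final: pos=(15.319,3.121), heading=342, 6 segment(s) drawn

Segment lengths:
  seg 1: (0,0) -> (-10.1,0), length = 10.1
  seg 2: (-10.1,0) -> (-2.4,0), length = 7.7
  seg 3: (-2.4,0) -> (-3.29,-0.647), length = 1.1
  seg 4: (-3.29,-0.647) -> (-4.537,-1.282), length = 1.4
  seg 5: (-4.537,-1.282) -> (8.471,5.346), length = 14.6
  seg 6: (8.471,5.346) -> (15.319,3.121), length = 7.2
Total = 42.1

Answer: 42.1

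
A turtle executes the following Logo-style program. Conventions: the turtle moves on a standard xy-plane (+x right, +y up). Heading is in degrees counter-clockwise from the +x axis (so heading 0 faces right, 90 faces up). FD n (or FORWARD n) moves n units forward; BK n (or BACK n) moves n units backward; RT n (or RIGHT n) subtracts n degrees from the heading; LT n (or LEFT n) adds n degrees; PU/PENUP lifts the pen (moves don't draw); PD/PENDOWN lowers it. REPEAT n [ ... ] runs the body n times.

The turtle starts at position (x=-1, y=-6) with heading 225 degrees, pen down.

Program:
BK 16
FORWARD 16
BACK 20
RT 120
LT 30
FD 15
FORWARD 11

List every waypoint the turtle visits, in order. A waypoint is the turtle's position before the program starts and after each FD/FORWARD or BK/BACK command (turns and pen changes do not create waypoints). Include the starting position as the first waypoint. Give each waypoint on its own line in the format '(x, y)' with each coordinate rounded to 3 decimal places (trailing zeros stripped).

Answer: (-1, -6)
(10.314, 5.314)
(-1, -6)
(13.142, 8.142)
(2.536, 18.749)
(-5.243, 26.527)

Derivation:
Executing turtle program step by step:
Start: pos=(-1,-6), heading=225, pen down
BK 16: (-1,-6) -> (10.314,5.314) [heading=225, draw]
FD 16: (10.314,5.314) -> (-1,-6) [heading=225, draw]
BK 20: (-1,-6) -> (13.142,8.142) [heading=225, draw]
RT 120: heading 225 -> 105
LT 30: heading 105 -> 135
FD 15: (13.142,8.142) -> (2.536,18.749) [heading=135, draw]
FD 11: (2.536,18.749) -> (-5.243,26.527) [heading=135, draw]
Final: pos=(-5.243,26.527), heading=135, 5 segment(s) drawn
Waypoints (6 total):
(-1, -6)
(10.314, 5.314)
(-1, -6)
(13.142, 8.142)
(2.536, 18.749)
(-5.243, 26.527)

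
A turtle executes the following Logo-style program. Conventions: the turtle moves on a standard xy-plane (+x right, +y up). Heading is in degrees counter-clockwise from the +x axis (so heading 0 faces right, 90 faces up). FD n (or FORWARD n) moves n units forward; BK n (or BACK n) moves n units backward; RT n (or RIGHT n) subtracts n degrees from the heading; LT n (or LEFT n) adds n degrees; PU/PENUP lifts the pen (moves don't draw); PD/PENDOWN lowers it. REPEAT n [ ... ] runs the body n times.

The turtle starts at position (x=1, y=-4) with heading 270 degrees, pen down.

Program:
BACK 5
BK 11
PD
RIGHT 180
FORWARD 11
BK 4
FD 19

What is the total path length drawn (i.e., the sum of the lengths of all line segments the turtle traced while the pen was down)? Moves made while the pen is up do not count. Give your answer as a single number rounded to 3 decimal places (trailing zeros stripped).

Executing turtle program step by step:
Start: pos=(1,-4), heading=270, pen down
BK 5: (1,-4) -> (1,1) [heading=270, draw]
BK 11: (1,1) -> (1,12) [heading=270, draw]
PD: pen down
RT 180: heading 270 -> 90
FD 11: (1,12) -> (1,23) [heading=90, draw]
BK 4: (1,23) -> (1,19) [heading=90, draw]
FD 19: (1,19) -> (1,38) [heading=90, draw]
Final: pos=(1,38), heading=90, 5 segment(s) drawn

Segment lengths:
  seg 1: (1,-4) -> (1,1), length = 5
  seg 2: (1,1) -> (1,12), length = 11
  seg 3: (1,12) -> (1,23), length = 11
  seg 4: (1,23) -> (1,19), length = 4
  seg 5: (1,19) -> (1,38), length = 19
Total = 50

Answer: 50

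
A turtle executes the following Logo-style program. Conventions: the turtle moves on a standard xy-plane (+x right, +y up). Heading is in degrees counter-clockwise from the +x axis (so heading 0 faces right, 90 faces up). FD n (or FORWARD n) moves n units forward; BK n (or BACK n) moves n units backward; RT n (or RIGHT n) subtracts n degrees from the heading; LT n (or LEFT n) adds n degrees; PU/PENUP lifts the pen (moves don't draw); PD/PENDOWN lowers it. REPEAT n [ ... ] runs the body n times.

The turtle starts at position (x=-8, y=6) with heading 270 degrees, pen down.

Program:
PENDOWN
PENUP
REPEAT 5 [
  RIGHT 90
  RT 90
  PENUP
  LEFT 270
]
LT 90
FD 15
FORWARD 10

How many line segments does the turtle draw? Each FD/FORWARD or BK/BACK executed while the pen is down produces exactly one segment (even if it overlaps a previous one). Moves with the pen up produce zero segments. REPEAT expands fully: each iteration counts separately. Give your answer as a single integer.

Answer: 0

Derivation:
Executing turtle program step by step:
Start: pos=(-8,6), heading=270, pen down
PD: pen down
PU: pen up
REPEAT 5 [
  -- iteration 1/5 --
  RT 90: heading 270 -> 180
  RT 90: heading 180 -> 90
  PU: pen up
  LT 270: heading 90 -> 0
  -- iteration 2/5 --
  RT 90: heading 0 -> 270
  RT 90: heading 270 -> 180
  PU: pen up
  LT 270: heading 180 -> 90
  -- iteration 3/5 --
  RT 90: heading 90 -> 0
  RT 90: heading 0 -> 270
  PU: pen up
  LT 270: heading 270 -> 180
  -- iteration 4/5 --
  RT 90: heading 180 -> 90
  RT 90: heading 90 -> 0
  PU: pen up
  LT 270: heading 0 -> 270
  -- iteration 5/5 --
  RT 90: heading 270 -> 180
  RT 90: heading 180 -> 90
  PU: pen up
  LT 270: heading 90 -> 0
]
LT 90: heading 0 -> 90
FD 15: (-8,6) -> (-8,21) [heading=90, move]
FD 10: (-8,21) -> (-8,31) [heading=90, move]
Final: pos=(-8,31), heading=90, 0 segment(s) drawn
Segments drawn: 0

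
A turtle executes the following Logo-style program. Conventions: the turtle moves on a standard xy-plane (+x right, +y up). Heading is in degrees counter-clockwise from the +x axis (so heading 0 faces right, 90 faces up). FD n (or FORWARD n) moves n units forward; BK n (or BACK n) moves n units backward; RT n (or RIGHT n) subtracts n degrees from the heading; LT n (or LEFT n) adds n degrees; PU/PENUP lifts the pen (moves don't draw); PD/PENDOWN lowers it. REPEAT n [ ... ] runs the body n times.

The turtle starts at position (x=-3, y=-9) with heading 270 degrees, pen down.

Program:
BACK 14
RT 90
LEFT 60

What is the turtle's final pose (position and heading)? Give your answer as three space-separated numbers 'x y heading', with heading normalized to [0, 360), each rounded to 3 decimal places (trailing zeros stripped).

Executing turtle program step by step:
Start: pos=(-3,-9), heading=270, pen down
BK 14: (-3,-9) -> (-3,5) [heading=270, draw]
RT 90: heading 270 -> 180
LT 60: heading 180 -> 240
Final: pos=(-3,5), heading=240, 1 segment(s) drawn

Answer: -3 5 240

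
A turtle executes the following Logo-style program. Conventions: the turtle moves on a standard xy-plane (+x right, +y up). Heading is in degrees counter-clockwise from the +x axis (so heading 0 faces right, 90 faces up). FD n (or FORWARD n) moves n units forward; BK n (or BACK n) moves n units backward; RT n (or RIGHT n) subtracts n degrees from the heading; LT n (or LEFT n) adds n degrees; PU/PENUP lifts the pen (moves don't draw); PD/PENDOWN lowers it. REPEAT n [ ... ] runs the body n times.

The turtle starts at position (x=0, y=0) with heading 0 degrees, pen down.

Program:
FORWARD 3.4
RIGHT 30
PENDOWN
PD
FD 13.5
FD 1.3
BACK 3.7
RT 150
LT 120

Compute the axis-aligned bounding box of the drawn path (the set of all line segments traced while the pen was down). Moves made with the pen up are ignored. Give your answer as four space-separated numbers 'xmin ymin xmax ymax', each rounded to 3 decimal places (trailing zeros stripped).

Answer: 0 -7.4 16.217 0

Derivation:
Executing turtle program step by step:
Start: pos=(0,0), heading=0, pen down
FD 3.4: (0,0) -> (3.4,0) [heading=0, draw]
RT 30: heading 0 -> 330
PD: pen down
PD: pen down
FD 13.5: (3.4,0) -> (15.091,-6.75) [heading=330, draw]
FD 1.3: (15.091,-6.75) -> (16.217,-7.4) [heading=330, draw]
BK 3.7: (16.217,-7.4) -> (13.013,-5.55) [heading=330, draw]
RT 150: heading 330 -> 180
LT 120: heading 180 -> 300
Final: pos=(13.013,-5.55), heading=300, 4 segment(s) drawn

Segment endpoints: x in {0, 3.4, 13.013, 15.091, 16.217}, y in {-7.4, -6.75, -5.55, 0}
xmin=0, ymin=-7.4, xmax=16.217, ymax=0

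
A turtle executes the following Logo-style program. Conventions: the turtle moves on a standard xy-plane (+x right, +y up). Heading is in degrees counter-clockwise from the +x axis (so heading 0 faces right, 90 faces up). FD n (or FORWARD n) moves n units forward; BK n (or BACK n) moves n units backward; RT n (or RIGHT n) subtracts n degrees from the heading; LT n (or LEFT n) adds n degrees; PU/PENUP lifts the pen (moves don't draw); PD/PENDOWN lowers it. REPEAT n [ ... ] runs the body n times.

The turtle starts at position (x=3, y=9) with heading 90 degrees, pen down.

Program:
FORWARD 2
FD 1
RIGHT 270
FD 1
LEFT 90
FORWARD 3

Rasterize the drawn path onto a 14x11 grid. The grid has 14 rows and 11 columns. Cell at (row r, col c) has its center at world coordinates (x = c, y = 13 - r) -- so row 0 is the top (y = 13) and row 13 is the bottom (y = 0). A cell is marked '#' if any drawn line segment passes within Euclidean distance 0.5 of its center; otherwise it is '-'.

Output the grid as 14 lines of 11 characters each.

Segment 0: (3,9) -> (3,11)
Segment 1: (3,11) -> (3,12)
Segment 2: (3,12) -> (2,12)
Segment 3: (2,12) -> (2,9)

Answer: -----------
--##-------
--##-------
--##-------
--##-------
-----------
-----------
-----------
-----------
-----------
-----------
-----------
-----------
-----------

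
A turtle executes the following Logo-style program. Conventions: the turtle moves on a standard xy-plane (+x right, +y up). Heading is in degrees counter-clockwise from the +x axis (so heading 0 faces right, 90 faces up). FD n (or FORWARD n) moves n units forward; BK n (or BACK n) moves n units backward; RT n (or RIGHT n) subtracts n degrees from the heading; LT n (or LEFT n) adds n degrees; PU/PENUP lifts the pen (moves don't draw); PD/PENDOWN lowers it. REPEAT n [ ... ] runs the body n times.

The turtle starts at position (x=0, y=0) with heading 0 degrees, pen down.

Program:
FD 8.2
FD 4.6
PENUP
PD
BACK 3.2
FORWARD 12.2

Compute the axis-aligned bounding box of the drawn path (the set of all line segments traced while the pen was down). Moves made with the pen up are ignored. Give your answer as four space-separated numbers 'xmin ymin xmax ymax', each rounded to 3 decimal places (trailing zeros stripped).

Answer: 0 0 21.8 0

Derivation:
Executing turtle program step by step:
Start: pos=(0,0), heading=0, pen down
FD 8.2: (0,0) -> (8.2,0) [heading=0, draw]
FD 4.6: (8.2,0) -> (12.8,0) [heading=0, draw]
PU: pen up
PD: pen down
BK 3.2: (12.8,0) -> (9.6,0) [heading=0, draw]
FD 12.2: (9.6,0) -> (21.8,0) [heading=0, draw]
Final: pos=(21.8,0), heading=0, 4 segment(s) drawn

Segment endpoints: x in {0, 8.2, 9.6, 12.8, 21.8}, y in {0}
xmin=0, ymin=0, xmax=21.8, ymax=0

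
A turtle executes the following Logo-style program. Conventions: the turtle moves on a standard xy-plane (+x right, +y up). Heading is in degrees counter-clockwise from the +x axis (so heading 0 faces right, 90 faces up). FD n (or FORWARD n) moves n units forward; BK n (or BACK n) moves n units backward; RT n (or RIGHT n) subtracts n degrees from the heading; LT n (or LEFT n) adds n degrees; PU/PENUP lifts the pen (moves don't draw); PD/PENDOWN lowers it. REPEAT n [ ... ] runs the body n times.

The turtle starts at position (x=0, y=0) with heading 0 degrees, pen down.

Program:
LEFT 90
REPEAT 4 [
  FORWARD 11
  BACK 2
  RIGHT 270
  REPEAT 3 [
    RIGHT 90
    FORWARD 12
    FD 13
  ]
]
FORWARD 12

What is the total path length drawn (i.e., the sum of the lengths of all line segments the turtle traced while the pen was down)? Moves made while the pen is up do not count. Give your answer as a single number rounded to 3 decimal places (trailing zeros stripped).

Answer: 364

Derivation:
Executing turtle program step by step:
Start: pos=(0,0), heading=0, pen down
LT 90: heading 0 -> 90
REPEAT 4 [
  -- iteration 1/4 --
  FD 11: (0,0) -> (0,11) [heading=90, draw]
  BK 2: (0,11) -> (0,9) [heading=90, draw]
  RT 270: heading 90 -> 180
  REPEAT 3 [
    -- iteration 1/3 --
    RT 90: heading 180 -> 90
    FD 12: (0,9) -> (0,21) [heading=90, draw]
    FD 13: (0,21) -> (0,34) [heading=90, draw]
    -- iteration 2/3 --
    RT 90: heading 90 -> 0
    FD 12: (0,34) -> (12,34) [heading=0, draw]
    FD 13: (12,34) -> (25,34) [heading=0, draw]
    -- iteration 3/3 --
    RT 90: heading 0 -> 270
    FD 12: (25,34) -> (25,22) [heading=270, draw]
    FD 13: (25,22) -> (25,9) [heading=270, draw]
  ]
  -- iteration 2/4 --
  FD 11: (25,9) -> (25,-2) [heading=270, draw]
  BK 2: (25,-2) -> (25,0) [heading=270, draw]
  RT 270: heading 270 -> 0
  REPEAT 3 [
    -- iteration 1/3 --
    RT 90: heading 0 -> 270
    FD 12: (25,0) -> (25,-12) [heading=270, draw]
    FD 13: (25,-12) -> (25,-25) [heading=270, draw]
    -- iteration 2/3 --
    RT 90: heading 270 -> 180
    FD 12: (25,-25) -> (13,-25) [heading=180, draw]
    FD 13: (13,-25) -> (0,-25) [heading=180, draw]
    -- iteration 3/3 --
    RT 90: heading 180 -> 90
    FD 12: (0,-25) -> (0,-13) [heading=90, draw]
    FD 13: (0,-13) -> (0,0) [heading=90, draw]
  ]
  -- iteration 3/4 --
  FD 11: (0,0) -> (0,11) [heading=90, draw]
  BK 2: (0,11) -> (0,9) [heading=90, draw]
  RT 270: heading 90 -> 180
  REPEAT 3 [
    -- iteration 1/3 --
    RT 90: heading 180 -> 90
    FD 12: (0,9) -> (0,21) [heading=90, draw]
    FD 13: (0,21) -> (0,34) [heading=90, draw]
    -- iteration 2/3 --
    RT 90: heading 90 -> 0
    FD 12: (0,34) -> (12,34) [heading=0, draw]
    FD 13: (12,34) -> (25,34) [heading=0, draw]
    -- iteration 3/3 --
    RT 90: heading 0 -> 270
    FD 12: (25,34) -> (25,22) [heading=270, draw]
    FD 13: (25,22) -> (25,9) [heading=270, draw]
  ]
  -- iteration 4/4 --
  FD 11: (25,9) -> (25,-2) [heading=270, draw]
  BK 2: (25,-2) -> (25,0) [heading=270, draw]
  RT 270: heading 270 -> 0
  REPEAT 3 [
    -- iteration 1/3 --
    RT 90: heading 0 -> 270
    FD 12: (25,0) -> (25,-12) [heading=270, draw]
    FD 13: (25,-12) -> (25,-25) [heading=270, draw]
    -- iteration 2/3 --
    RT 90: heading 270 -> 180
    FD 12: (25,-25) -> (13,-25) [heading=180, draw]
    FD 13: (13,-25) -> (0,-25) [heading=180, draw]
    -- iteration 3/3 --
    RT 90: heading 180 -> 90
    FD 12: (0,-25) -> (0,-13) [heading=90, draw]
    FD 13: (0,-13) -> (0,0) [heading=90, draw]
  ]
]
FD 12: (0,0) -> (0,12) [heading=90, draw]
Final: pos=(0,12), heading=90, 33 segment(s) drawn

Segment lengths:
  seg 1: (0,0) -> (0,11), length = 11
  seg 2: (0,11) -> (0,9), length = 2
  seg 3: (0,9) -> (0,21), length = 12
  seg 4: (0,21) -> (0,34), length = 13
  seg 5: (0,34) -> (12,34), length = 12
  seg 6: (12,34) -> (25,34), length = 13
  seg 7: (25,34) -> (25,22), length = 12
  seg 8: (25,22) -> (25,9), length = 13
  seg 9: (25,9) -> (25,-2), length = 11
  seg 10: (25,-2) -> (25,0), length = 2
  seg 11: (25,0) -> (25,-12), length = 12
  seg 12: (25,-12) -> (25,-25), length = 13
  seg 13: (25,-25) -> (13,-25), length = 12
  seg 14: (13,-25) -> (0,-25), length = 13
  seg 15: (0,-25) -> (0,-13), length = 12
  seg 16: (0,-13) -> (0,0), length = 13
  seg 17: (0,0) -> (0,11), length = 11
  seg 18: (0,11) -> (0,9), length = 2
  seg 19: (0,9) -> (0,21), length = 12
  seg 20: (0,21) -> (0,34), length = 13
  seg 21: (0,34) -> (12,34), length = 12
  seg 22: (12,34) -> (25,34), length = 13
  seg 23: (25,34) -> (25,22), length = 12
  seg 24: (25,22) -> (25,9), length = 13
  seg 25: (25,9) -> (25,-2), length = 11
  seg 26: (25,-2) -> (25,0), length = 2
  seg 27: (25,0) -> (25,-12), length = 12
  seg 28: (25,-12) -> (25,-25), length = 13
  seg 29: (25,-25) -> (13,-25), length = 12
  seg 30: (13,-25) -> (0,-25), length = 13
  seg 31: (0,-25) -> (0,-13), length = 12
  seg 32: (0,-13) -> (0,0), length = 13
  seg 33: (0,0) -> (0,12), length = 12
Total = 364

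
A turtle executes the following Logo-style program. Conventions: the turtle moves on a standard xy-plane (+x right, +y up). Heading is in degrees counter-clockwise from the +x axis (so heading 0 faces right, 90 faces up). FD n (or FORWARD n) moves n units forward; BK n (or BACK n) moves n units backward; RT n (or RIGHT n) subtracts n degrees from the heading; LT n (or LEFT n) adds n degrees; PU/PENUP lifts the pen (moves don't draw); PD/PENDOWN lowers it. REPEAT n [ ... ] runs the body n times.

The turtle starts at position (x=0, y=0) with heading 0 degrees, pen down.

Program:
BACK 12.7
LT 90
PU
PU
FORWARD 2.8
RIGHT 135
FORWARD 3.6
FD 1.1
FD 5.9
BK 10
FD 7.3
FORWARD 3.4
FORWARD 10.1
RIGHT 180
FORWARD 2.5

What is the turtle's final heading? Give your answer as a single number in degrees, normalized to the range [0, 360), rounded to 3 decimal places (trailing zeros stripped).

Executing turtle program step by step:
Start: pos=(0,0), heading=0, pen down
BK 12.7: (0,0) -> (-12.7,0) [heading=0, draw]
LT 90: heading 0 -> 90
PU: pen up
PU: pen up
FD 2.8: (-12.7,0) -> (-12.7,2.8) [heading=90, move]
RT 135: heading 90 -> 315
FD 3.6: (-12.7,2.8) -> (-10.154,0.254) [heading=315, move]
FD 1.1: (-10.154,0.254) -> (-9.377,-0.523) [heading=315, move]
FD 5.9: (-9.377,-0.523) -> (-5.205,-4.695) [heading=315, move]
BK 10: (-5.205,-4.695) -> (-12.276,2.376) [heading=315, move]
FD 7.3: (-12.276,2.376) -> (-7.114,-2.786) [heading=315, move]
FD 3.4: (-7.114,-2.786) -> (-4.71,-5.19) [heading=315, move]
FD 10.1: (-4.71,-5.19) -> (2.432,-12.332) [heading=315, move]
RT 180: heading 315 -> 135
FD 2.5: (2.432,-12.332) -> (0.664,-10.564) [heading=135, move]
Final: pos=(0.664,-10.564), heading=135, 1 segment(s) drawn

Answer: 135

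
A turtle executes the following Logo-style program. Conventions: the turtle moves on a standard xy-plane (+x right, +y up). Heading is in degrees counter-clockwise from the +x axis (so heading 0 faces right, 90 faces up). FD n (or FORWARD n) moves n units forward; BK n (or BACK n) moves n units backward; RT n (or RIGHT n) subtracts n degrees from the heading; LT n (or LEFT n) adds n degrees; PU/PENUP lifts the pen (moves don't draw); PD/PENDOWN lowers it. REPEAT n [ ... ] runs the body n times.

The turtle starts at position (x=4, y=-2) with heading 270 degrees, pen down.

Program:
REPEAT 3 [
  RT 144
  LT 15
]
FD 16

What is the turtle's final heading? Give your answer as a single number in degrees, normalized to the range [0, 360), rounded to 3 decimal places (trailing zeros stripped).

Answer: 243

Derivation:
Executing turtle program step by step:
Start: pos=(4,-2), heading=270, pen down
REPEAT 3 [
  -- iteration 1/3 --
  RT 144: heading 270 -> 126
  LT 15: heading 126 -> 141
  -- iteration 2/3 --
  RT 144: heading 141 -> 357
  LT 15: heading 357 -> 12
  -- iteration 3/3 --
  RT 144: heading 12 -> 228
  LT 15: heading 228 -> 243
]
FD 16: (4,-2) -> (-3.264,-16.256) [heading=243, draw]
Final: pos=(-3.264,-16.256), heading=243, 1 segment(s) drawn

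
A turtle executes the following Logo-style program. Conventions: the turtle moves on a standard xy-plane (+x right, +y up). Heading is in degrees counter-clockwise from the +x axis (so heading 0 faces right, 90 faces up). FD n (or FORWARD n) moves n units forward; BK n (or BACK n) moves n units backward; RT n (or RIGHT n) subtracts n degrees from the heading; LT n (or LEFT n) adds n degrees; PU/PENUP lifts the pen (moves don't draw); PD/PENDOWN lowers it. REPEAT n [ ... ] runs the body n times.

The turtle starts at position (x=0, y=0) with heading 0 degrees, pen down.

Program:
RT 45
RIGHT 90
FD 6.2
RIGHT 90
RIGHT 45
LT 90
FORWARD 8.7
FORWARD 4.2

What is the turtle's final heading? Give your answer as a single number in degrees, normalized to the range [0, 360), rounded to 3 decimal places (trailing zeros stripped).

Answer: 180

Derivation:
Executing turtle program step by step:
Start: pos=(0,0), heading=0, pen down
RT 45: heading 0 -> 315
RT 90: heading 315 -> 225
FD 6.2: (0,0) -> (-4.384,-4.384) [heading=225, draw]
RT 90: heading 225 -> 135
RT 45: heading 135 -> 90
LT 90: heading 90 -> 180
FD 8.7: (-4.384,-4.384) -> (-13.084,-4.384) [heading=180, draw]
FD 4.2: (-13.084,-4.384) -> (-17.284,-4.384) [heading=180, draw]
Final: pos=(-17.284,-4.384), heading=180, 3 segment(s) drawn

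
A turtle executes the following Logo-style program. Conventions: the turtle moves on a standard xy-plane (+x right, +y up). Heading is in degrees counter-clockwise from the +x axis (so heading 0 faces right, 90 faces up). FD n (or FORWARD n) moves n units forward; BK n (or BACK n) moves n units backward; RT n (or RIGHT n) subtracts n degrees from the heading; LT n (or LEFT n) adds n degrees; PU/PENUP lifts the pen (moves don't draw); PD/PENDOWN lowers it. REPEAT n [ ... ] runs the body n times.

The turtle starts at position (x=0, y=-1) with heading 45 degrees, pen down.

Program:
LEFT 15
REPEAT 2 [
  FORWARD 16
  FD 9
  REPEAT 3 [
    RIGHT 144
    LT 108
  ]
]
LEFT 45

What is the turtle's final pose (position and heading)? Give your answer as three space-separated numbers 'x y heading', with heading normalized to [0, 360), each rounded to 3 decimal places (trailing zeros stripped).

Executing turtle program step by step:
Start: pos=(0,-1), heading=45, pen down
LT 15: heading 45 -> 60
REPEAT 2 [
  -- iteration 1/2 --
  FD 16: (0,-1) -> (8,12.856) [heading=60, draw]
  FD 9: (8,12.856) -> (12.5,20.651) [heading=60, draw]
  REPEAT 3 [
    -- iteration 1/3 --
    RT 144: heading 60 -> 276
    LT 108: heading 276 -> 24
    -- iteration 2/3 --
    RT 144: heading 24 -> 240
    LT 108: heading 240 -> 348
    -- iteration 3/3 --
    RT 144: heading 348 -> 204
    LT 108: heading 204 -> 312
  ]
  -- iteration 2/2 --
  FD 16: (12.5,20.651) -> (23.206,8.76) [heading=312, draw]
  FD 9: (23.206,8.76) -> (29.228,2.072) [heading=312, draw]
  REPEAT 3 [
    -- iteration 1/3 --
    RT 144: heading 312 -> 168
    LT 108: heading 168 -> 276
    -- iteration 2/3 --
    RT 144: heading 276 -> 132
    LT 108: heading 132 -> 240
    -- iteration 3/3 --
    RT 144: heading 240 -> 96
    LT 108: heading 96 -> 204
  ]
]
LT 45: heading 204 -> 249
Final: pos=(29.228,2.072), heading=249, 4 segment(s) drawn

Answer: 29.228 2.072 249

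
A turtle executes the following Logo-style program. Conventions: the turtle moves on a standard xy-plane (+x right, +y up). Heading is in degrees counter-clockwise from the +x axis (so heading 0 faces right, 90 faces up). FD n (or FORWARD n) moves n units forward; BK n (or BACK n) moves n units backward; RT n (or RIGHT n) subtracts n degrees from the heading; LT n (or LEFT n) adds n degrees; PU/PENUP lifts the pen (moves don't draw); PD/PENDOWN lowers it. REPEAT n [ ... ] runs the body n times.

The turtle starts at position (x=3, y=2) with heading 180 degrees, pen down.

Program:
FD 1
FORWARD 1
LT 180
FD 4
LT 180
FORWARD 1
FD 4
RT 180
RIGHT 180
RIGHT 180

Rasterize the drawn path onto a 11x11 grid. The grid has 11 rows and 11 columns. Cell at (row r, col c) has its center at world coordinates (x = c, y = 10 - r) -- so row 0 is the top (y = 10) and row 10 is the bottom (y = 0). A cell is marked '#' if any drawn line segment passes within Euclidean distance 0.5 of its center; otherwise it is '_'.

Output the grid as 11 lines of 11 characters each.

Segment 0: (3,2) -> (2,2)
Segment 1: (2,2) -> (1,2)
Segment 2: (1,2) -> (5,2)
Segment 3: (5,2) -> (4,2)
Segment 4: (4,2) -> (0,2)

Answer: ___________
___________
___________
___________
___________
___________
___________
___________
######_____
___________
___________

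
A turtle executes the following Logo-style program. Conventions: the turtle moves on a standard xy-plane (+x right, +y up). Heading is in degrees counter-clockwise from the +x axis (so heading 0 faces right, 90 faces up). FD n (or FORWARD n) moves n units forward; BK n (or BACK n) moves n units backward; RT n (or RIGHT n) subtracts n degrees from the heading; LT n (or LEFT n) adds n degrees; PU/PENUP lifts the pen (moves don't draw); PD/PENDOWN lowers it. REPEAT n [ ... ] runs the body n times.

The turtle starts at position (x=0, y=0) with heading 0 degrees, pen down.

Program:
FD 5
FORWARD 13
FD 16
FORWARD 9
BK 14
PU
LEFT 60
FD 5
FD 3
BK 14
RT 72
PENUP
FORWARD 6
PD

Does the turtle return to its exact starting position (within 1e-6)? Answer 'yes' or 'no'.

Executing turtle program step by step:
Start: pos=(0,0), heading=0, pen down
FD 5: (0,0) -> (5,0) [heading=0, draw]
FD 13: (5,0) -> (18,0) [heading=0, draw]
FD 16: (18,0) -> (34,0) [heading=0, draw]
FD 9: (34,0) -> (43,0) [heading=0, draw]
BK 14: (43,0) -> (29,0) [heading=0, draw]
PU: pen up
LT 60: heading 0 -> 60
FD 5: (29,0) -> (31.5,4.33) [heading=60, move]
FD 3: (31.5,4.33) -> (33,6.928) [heading=60, move]
BK 14: (33,6.928) -> (26,-5.196) [heading=60, move]
RT 72: heading 60 -> 348
PU: pen up
FD 6: (26,-5.196) -> (31.869,-6.444) [heading=348, move]
PD: pen down
Final: pos=(31.869,-6.444), heading=348, 5 segment(s) drawn

Start position: (0, 0)
Final position: (31.869, -6.444)
Distance = 32.514; >= 1e-6 -> NOT closed

Answer: no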